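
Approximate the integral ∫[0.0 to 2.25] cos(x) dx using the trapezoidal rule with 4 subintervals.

f(x) = cos(x)
a = 0.0, b = 2.25, n = 4
h = (b - a)/n = 0.562500

Trapezoidal rule: (h/2)[f(x₀) + 2f(x₁) + 2f(x₂) + ... + f(xₙ)]

x_0 = 0.0000, f(x_0) = 1.000000, coefficient = 1
x_1 = 0.5625, f(x_1) = 0.845924, coefficient = 2
x_2 = 1.1250, f(x_2) = 0.431177, coefficient = 2
x_3 = 1.6875, f(x_3) = -0.116439, coefficient = 2
x_4 = 2.2500, f(x_4) = -0.628174, coefficient = 1

I ≈ (0.562500/2) × 2.693151 = 0.757449
Exact value: 0.778073
Error: 0.020625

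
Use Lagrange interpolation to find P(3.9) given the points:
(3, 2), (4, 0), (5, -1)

Lagrange interpolation formula:
P(x) = Σ yᵢ × Lᵢ(x)
where Lᵢ(x) = Π_{j≠i} (x - xⱼ)/(xᵢ - xⱼ)

L_0(3.9) = (3.9 - 4)/(3 - 4) × (3.9 - 5)/(3 - 5) = 0.055000
L_1(3.9) = (3.9 - 3)/(4 - 3) × (3.9 - 5)/(4 - 5) = 0.990000
L_2(3.9) = (3.9 - 3)/(5 - 3) × (3.9 - 4)/(5 - 4) = -0.045000

P(3.9) = 2×L_0(3.9) + 0×L_1(3.9) + (-1)×L_2(3.9)
P(3.9) = 0.155000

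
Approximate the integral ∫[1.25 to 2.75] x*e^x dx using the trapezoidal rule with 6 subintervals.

f(x) = x*e^x
a = 1.25, b = 2.75, n = 6
h = (b - a)/n = 0.250000

Trapezoidal rule: (h/2)[f(x₀) + 2f(x₁) + 2f(x₂) + ... + f(xₙ)]

x_0 = 1.2500, f(x_0) = 4.362929, coefficient = 1
x_1 = 1.5000, f(x_1) = 6.722534, coefficient = 2
x_2 = 1.7500, f(x_2) = 10.070555, coefficient = 2
x_3 = 2.0000, f(x_3) = 14.778112, coefficient = 2
x_4 = 2.2500, f(x_4) = 21.347406, coefficient = 2
x_5 = 2.5000, f(x_5) = 30.456235, coefficient = 2
x_6 = 2.7500, f(x_6) = 43.017238, coefficient = 1

I ≈ (0.250000/2) × 214.129848 = 26.766231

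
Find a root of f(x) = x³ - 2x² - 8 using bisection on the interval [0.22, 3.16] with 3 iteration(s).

f(x) = x³ - 2x² - 8
Initial interval: [0.22, 3.16]

Iteration 1:
  c_1 = (0.220000 + 3.160000)/2 = 1.690000
  f(c_1) = f(1.690000) = -8.885391
  f(a) × f(c) ≥ 0, new interval: [1.690000, 3.160000]
Iteration 2:
  c_2 = (1.690000 + 3.160000)/2 = 2.425000
  f(c_2) = f(2.425000) = -5.500734
  f(a) × f(c) ≥ 0, new interval: [2.425000, 3.160000]
Iteration 3:
  c_3 = (2.425000 + 3.160000)/2 = 2.792500
  f(c_3) = f(2.792500) = -1.820040
  f(a) × f(c) ≥ 0, new interval: [2.792500, 3.160000]

After 3 iteration(s), the approximation is c_3 = 2.792500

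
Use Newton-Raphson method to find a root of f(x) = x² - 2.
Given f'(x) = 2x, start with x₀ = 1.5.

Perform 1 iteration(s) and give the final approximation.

f(x) = x² - 2
f'(x) = 2x
x₀ = 1.5

Newton-Raphson formula: x_{n+1} = x_n - f(x_n)/f'(x_n)

Iteration 1:
  f(1.500000) = 0.250000
  f'(1.500000) = 3.000000
  x_1 = 1.500000 - 0.250000/3.000000 = 1.416667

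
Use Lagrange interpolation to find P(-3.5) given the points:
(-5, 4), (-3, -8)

Lagrange interpolation formula:
P(x) = Σ yᵢ × Lᵢ(x)
where Lᵢ(x) = Π_{j≠i} (x - xⱼ)/(xᵢ - xⱼ)

L_0(-3.5) = (-3.5 - (-3))/(-5 - (-3)) = 0.250000
L_1(-3.5) = (-3.5 - (-5))/(-3 - (-5)) = 0.750000

P(-3.5) = 4×L_0(-3.5) + (-8)×L_1(-3.5)
P(-3.5) = -5.000000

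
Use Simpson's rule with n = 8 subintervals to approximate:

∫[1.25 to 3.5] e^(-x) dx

f(x) = e^(-x)
a = 1.25, b = 3.5, n = 8
h = (b - a)/n = 0.281250

Simpson's rule: (h/3)[f(x₀) + 4f(x₁) + 2f(x₂) + ... + f(xₙ)]

x_0 = 1.2500, f(x_0) = 0.286505, coefficient = 1
x_1 = 1.5312, f(x_1) = 0.216265, coefficient = 4
x_2 = 1.8125, f(x_2) = 0.163246, coefficient = 2
x_3 = 2.0938, f(x_3) = 0.123224, coefficient = 4
x_4 = 2.3750, f(x_4) = 0.093014, coefficient = 2
x_5 = 2.6562, f(x_5) = 0.070211, coefficient = 4
x_6 = 2.9375, f(x_6) = 0.052998, coefficient = 2
x_7 = 3.2188, f(x_7) = 0.040005, coefficient = 4
x_8 = 3.5000, f(x_8) = 0.030197, coefficient = 1

I ≈ (0.281250/3) × 2.734040 = 0.256316
Exact value: 0.256307
Error: 0.000009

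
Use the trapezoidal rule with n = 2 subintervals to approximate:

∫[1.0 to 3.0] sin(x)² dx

f(x) = sin(x)²
a = 1.0, b = 3.0, n = 2
h = (b - a)/n = 1.000000

Trapezoidal rule: (h/2)[f(x₀) + 2f(x₁) + 2f(x₂) + ... + f(xₙ)]

x_0 = 1.0000, f(x_0) = 0.708073, coefficient = 1
x_1 = 2.0000, f(x_1) = 0.826822, coefficient = 2
x_2 = 3.0000, f(x_2) = 0.019915, coefficient = 1

I ≈ (1.000000/2) × 2.381632 = 1.190816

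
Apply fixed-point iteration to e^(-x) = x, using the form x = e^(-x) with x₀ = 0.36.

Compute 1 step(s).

Equation: e^(-x) = x
Fixed-point form: x = e^(-x)
x₀ = 0.36

x_1 = g(0.360000) = 0.697676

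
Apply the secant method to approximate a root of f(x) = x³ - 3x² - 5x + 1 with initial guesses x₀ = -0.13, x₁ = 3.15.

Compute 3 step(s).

f(x) = x³ - 3x² - 5x + 1
x₀ = -0.13, x₁ = 3.15

Secant formula: x_{n+1} = x_n - f(x_n)(x_n - x_{n-1})/(f(x_n) - f(x_{n-1}))

Iteration 1:
  f(-0.130000) = 1.597103
  f(3.150000) = -13.261625
  x_2 = 3.150000 - (-13.261625)×(3.150000 - (-0.130000))/(-13.261625 - 1.597103)
       = 0.222554
Iteration 2:
  f(3.150000) = -13.261625
  f(0.222554) = -0.250335
  x_3 = 0.222554 - (-0.250335)×(0.222554 - 3.150000)/(-0.250335 - (-13.261625))
       = 0.166230
Iteration 3:
  f(0.222554) = -0.250335
  f(0.166230) = 0.090546
  x_4 = 0.166230 - 0.090546×(0.166230 - 0.222554)/(0.090546 - (-0.250335))
       = 0.181191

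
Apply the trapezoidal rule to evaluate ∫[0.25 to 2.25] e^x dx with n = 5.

f(x) = e^x
a = 0.25, b = 2.25, n = 5
h = (b - a)/n = 0.400000

Trapezoidal rule: (h/2)[f(x₀) + 2f(x₁) + 2f(x₂) + ... + f(xₙ)]

x_0 = 0.2500, f(x_0) = 1.284025, coefficient = 1
x_1 = 0.6500, f(x_1) = 1.915541, coefficient = 2
x_2 = 1.0500, f(x_2) = 2.857651, coefficient = 2
x_3 = 1.4500, f(x_3) = 4.263115, coefficient = 2
x_4 = 1.8500, f(x_4) = 6.359820, coefficient = 2
x_5 = 2.2500, f(x_5) = 9.487736, coefficient = 1

I ≈ (0.400000/2) × 41.564013 = 8.312803
Exact value: 8.203710
Error: 0.109092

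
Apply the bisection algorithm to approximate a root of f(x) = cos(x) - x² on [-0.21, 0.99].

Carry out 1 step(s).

f(x) = cos(x) - x²
Initial interval: [-0.21, 0.99]

Iteration 1:
  c_1 = (-0.210000 + 0.990000)/2 = 0.390000
  f(c_1) = f(0.390000) = 0.772809
  f(a) × f(c) ≥ 0, new interval: [0.390000, 0.990000]

After 1 iteration(s), the approximation is c_1 = 0.390000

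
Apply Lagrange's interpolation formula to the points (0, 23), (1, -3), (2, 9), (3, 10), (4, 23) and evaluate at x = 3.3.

Lagrange interpolation formula:
P(x) = Σ yᵢ × Lᵢ(x)
where Lᵢ(x) = Π_{j≠i} (x - xⱼ)/(xᵢ - xⱼ)

L_0(3.3) = (3.3 - 1)/(0 - 1) × (3.3 - 2)/(0 - 2) × (3.3 - 3)/(0 - 3) × (3.3 - 4)/(0 - 4) = -0.026162
L_1(3.3) = (3.3 - 0)/(1 - 0) × (3.3 - 2)/(1 - 2) × (3.3 - 3)/(1 - 3) × (3.3 - 4)/(1 - 4) = 0.150150
L_2(3.3) = (3.3 - 0)/(2 - 0) × (3.3 - 1)/(2 - 1) × (3.3 - 3)/(2 - 3) × (3.3 - 4)/(2 - 4) = -0.398475
L_3(3.3) = (3.3 - 0)/(3 - 0) × (3.3 - 1)/(3 - 1) × (3.3 - 2)/(3 - 2) × (3.3 - 4)/(3 - 4) = 1.151150
L_4(3.3) = (3.3 - 0)/(4 - 0) × (3.3 - 1)/(4 - 1) × (3.3 - 2)/(4 - 2) × (3.3 - 3)/(4 - 3) = 0.123337

P(3.3) = 23×L_0(3.3) + (-3)×L_1(3.3) + 9×L_2(3.3) + 10×L_3(3.3) + 23×L_4(3.3)
P(3.3) = 9.709800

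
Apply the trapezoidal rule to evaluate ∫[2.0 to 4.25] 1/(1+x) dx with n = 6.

f(x) = 1/(1+x)
a = 2.0, b = 4.25, n = 6
h = (b - a)/n = 0.375000

Trapezoidal rule: (h/2)[f(x₀) + 2f(x₁) + 2f(x₂) + ... + f(xₙ)]

x_0 = 2.0000, f(x_0) = 0.333333, coefficient = 1
x_1 = 2.3750, f(x_1) = 0.296296, coefficient = 2
x_2 = 2.7500, f(x_2) = 0.266667, coefficient = 2
x_3 = 3.1250, f(x_3) = 0.242424, coefficient = 2
x_4 = 3.5000, f(x_4) = 0.222222, coefficient = 2
x_5 = 3.8750, f(x_5) = 0.205128, coefficient = 2
x_6 = 4.2500, f(x_6) = 0.190476, coefficient = 1

I ≈ (0.375000/2) × 2.989285 = 0.560491
Exact value: 0.559616
Error: 0.000875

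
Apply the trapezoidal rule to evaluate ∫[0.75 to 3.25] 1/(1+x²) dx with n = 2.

f(x) = 1/(1+x²)
a = 0.75, b = 3.25, n = 2
h = (b - a)/n = 1.250000

Trapezoidal rule: (h/2)[f(x₀) + 2f(x₁) + 2f(x₂) + ... + f(xₙ)]

x_0 = 0.7500, f(x_0) = 0.640000, coefficient = 1
x_1 = 2.0000, f(x_1) = 0.200000, coefficient = 2
x_2 = 3.2500, f(x_2) = 0.086486, coefficient = 1

I ≈ (1.250000/2) × 1.126486 = 0.704054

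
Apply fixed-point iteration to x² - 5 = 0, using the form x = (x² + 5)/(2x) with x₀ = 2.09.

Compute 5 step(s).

Equation: x² - 5 = 0
Fixed-point form: x = (x² + 5)/(2x)
x₀ = 2.09

x_1 = g(2.090000) = 2.241172
x_2 = g(2.241172) = 2.236074
x_3 = g(2.236074) = 2.236068
x_4 = g(2.236068) = 2.236068
x_5 = g(2.236068) = 2.236068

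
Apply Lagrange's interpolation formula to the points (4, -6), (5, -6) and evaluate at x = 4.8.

Lagrange interpolation formula:
P(x) = Σ yᵢ × Lᵢ(x)
where Lᵢ(x) = Π_{j≠i} (x - xⱼ)/(xᵢ - xⱼ)

L_0(4.8) = (4.8 - 5)/(4 - 5) = 0.200000
L_1(4.8) = (4.8 - 4)/(5 - 4) = 0.800000

P(4.8) = (-6)×L_0(4.8) + (-6)×L_1(4.8)
P(4.8) = -6.000000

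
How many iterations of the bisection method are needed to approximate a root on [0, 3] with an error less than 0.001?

We need (b-a)/2^n ≤ 0.001
(3 - 0)/2^n ≤ 0.001
3/2^n ≤ 0.001
2^n ≥ 3000
n ≥ log₂(3000) = 11.55
n ≥ 12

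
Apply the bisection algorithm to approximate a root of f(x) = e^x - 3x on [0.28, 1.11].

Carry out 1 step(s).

f(x) = e^x - 3x
Initial interval: [0.28, 1.11]

Iteration 1:
  c_1 = (0.280000 + 1.110000)/2 = 0.695000
  f(c_1) = f(0.695000) = -0.081291
  f(a) × f(c) < 0, new interval: [0.280000, 0.695000]

After 1 iteration(s), the approximation is c_1 = 0.695000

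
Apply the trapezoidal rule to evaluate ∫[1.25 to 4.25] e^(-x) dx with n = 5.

f(x) = e^(-x)
a = 1.25, b = 4.25, n = 5
h = (b - a)/n = 0.600000

Trapezoidal rule: (h/2)[f(x₀) + 2f(x₁) + 2f(x₂) + ... + f(xₙ)]

x_0 = 1.2500, f(x_0) = 0.286505, coefficient = 1
x_1 = 1.8500, f(x_1) = 0.157237, coefficient = 2
x_2 = 2.4500, f(x_2) = 0.086294, coefficient = 2
x_3 = 3.0500, f(x_3) = 0.047359, coefficient = 2
x_4 = 3.6500, f(x_4) = 0.025991, coefficient = 2
x_5 = 4.2500, f(x_5) = 0.014264, coefficient = 1

I ≈ (0.600000/2) × 0.934531 = 0.280359
Exact value: 0.272241
Error: 0.008119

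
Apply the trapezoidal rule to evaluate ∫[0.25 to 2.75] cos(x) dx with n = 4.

f(x) = cos(x)
a = 0.25, b = 2.75, n = 4
h = (b - a)/n = 0.625000

Trapezoidal rule: (h/2)[f(x₀) + 2f(x₁) + 2f(x₂) + ... + f(xₙ)]

x_0 = 0.2500, f(x_0) = 0.968912, coefficient = 1
x_1 = 0.8750, f(x_1) = 0.640997, coefficient = 2
x_2 = 1.5000, f(x_2) = 0.070737, coefficient = 2
x_3 = 2.1250, f(x_3) = -0.526266, coefficient = 2
x_4 = 2.7500, f(x_4) = -0.924302, coefficient = 1

I ≈ (0.625000/2) × 0.415545 = 0.129858
Exact value: 0.134257
Error: 0.004399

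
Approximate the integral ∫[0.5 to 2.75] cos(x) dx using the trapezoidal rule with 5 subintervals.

f(x) = cos(x)
a = 0.5, b = 2.75, n = 5
h = (b - a)/n = 0.450000

Trapezoidal rule: (h/2)[f(x₀) + 2f(x₁) + 2f(x₂) + ... + f(xₙ)]

x_0 = 0.5000, f(x_0) = 0.877583, coefficient = 1
x_1 = 0.9500, f(x_1) = 0.581683, coefficient = 2
x_2 = 1.4000, f(x_2) = 0.169967, coefficient = 2
x_3 = 1.8500, f(x_3) = -0.275590, coefficient = 2
x_4 = 2.3000, f(x_4) = -0.666276, coefficient = 2
x_5 = 2.7500, f(x_5) = -0.924302, coefficient = 1

I ≈ (0.450000/2) × -0.427152 = -0.096109
Exact value: -0.097765
Error: 0.001655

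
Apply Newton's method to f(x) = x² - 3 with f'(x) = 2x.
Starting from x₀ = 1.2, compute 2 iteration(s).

f(x) = x² - 3
f'(x) = 2x
x₀ = 1.2

Newton-Raphson formula: x_{n+1} = x_n - f(x_n)/f'(x_n)

Iteration 1:
  f(1.200000) = -1.560000
  f'(1.200000) = 2.400000
  x_1 = 1.200000 - (-1.560000)/2.400000 = 1.850000
Iteration 2:
  f(1.850000) = 0.422500
  f'(1.850000) = 3.700000
  x_2 = 1.850000 - 0.422500/3.700000 = 1.735811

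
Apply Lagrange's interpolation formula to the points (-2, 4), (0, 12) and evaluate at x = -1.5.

Lagrange interpolation formula:
P(x) = Σ yᵢ × Lᵢ(x)
where Lᵢ(x) = Π_{j≠i} (x - xⱼ)/(xᵢ - xⱼ)

L_0(-1.5) = (-1.5 - 0)/(-2 - 0) = 0.750000
L_1(-1.5) = (-1.5 - (-2))/(0 - (-2)) = 0.250000

P(-1.5) = 4×L_0(-1.5) + 12×L_1(-1.5)
P(-1.5) = 6.000000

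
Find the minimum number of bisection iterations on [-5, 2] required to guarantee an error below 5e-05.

We need (b-a)/2^n ≤ 5e-05
(2 - (-5))/2^n ≤ 5e-05
7/2^n ≤ 5e-05
2^n ≥ 140000
n ≥ log₂(140000) = 17.10
n ≥ 18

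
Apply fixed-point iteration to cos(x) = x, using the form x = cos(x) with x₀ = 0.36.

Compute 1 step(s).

Equation: cos(x) = x
Fixed-point form: x = cos(x)
x₀ = 0.36

x_1 = g(0.360000) = 0.935897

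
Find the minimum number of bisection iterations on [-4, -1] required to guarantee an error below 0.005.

We need (b-a)/2^n ≤ 0.005
(-1 - (-4))/2^n ≤ 0.005
3/2^n ≤ 0.005
2^n ≥ 600
n ≥ log₂(600) = 9.23
n ≥ 10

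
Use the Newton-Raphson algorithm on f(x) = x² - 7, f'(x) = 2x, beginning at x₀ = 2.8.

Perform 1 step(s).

f(x) = x² - 7
f'(x) = 2x
x₀ = 2.8

Newton-Raphson formula: x_{n+1} = x_n - f(x_n)/f'(x_n)

Iteration 1:
  f(2.800000) = 0.840000
  f'(2.800000) = 5.600000
  x_1 = 2.800000 - 0.840000/5.600000 = 2.650000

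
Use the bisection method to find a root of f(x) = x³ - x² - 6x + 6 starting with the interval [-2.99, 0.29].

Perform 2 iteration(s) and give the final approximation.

f(x) = x³ - x² - 6x + 6
Initial interval: [-2.99, 0.29]

Iteration 1:
  c_1 = (-2.990000 + 0.290000)/2 = -1.350000
  f(c_1) = f(-1.350000) = 9.817125
  f(a) × f(c) < 0, new interval: [-2.990000, -1.350000]
Iteration 2:
  c_2 = (-2.990000 + (-1.350000))/2 = -2.170000
  f(c_2) = f(-2.170000) = 4.092787
  f(a) × f(c) < 0, new interval: [-2.990000, -2.170000]

After 2 iteration(s), the approximation is c_2 = -2.170000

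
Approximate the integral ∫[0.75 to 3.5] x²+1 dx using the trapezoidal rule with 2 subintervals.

f(x) = x²+1
a = 0.75, b = 3.5, n = 2
h = (b - a)/n = 1.375000

Trapezoidal rule: (h/2)[f(x₀) + 2f(x₁) + 2f(x₂) + ... + f(xₙ)]

x_0 = 0.7500, f(x_0) = 1.562500, coefficient = 1
x_1 = 2.1250, f(x_1) = 5.515625, coefficient = 2
x_2 = 3.5000, f(x_2) = 13.250000, coefficient = 1

I ≈ (1.375000/2) × 25.843750 = 17.767578
Exact value: 16.901042
Error: 0.866536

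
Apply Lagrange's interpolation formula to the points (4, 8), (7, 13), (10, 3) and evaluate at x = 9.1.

Lagrange interpolation formula:
P(x) = Σ yᵢ × Lᵢ(x)
where Lᵢ(x) = Π_{j≠i} (x - xⱼ)/(xᵢ - xⱼ)

L_0(9.1) = (9.1 - 7)/(4 - 7) × (9.1 - 10)/(4 - 10) = -0.105000
L_1(9.1) = (9.1 - 4)/(7 - 4) × (9.1 - 10)/(7 - 10) = 0.510000
L_2(9.1) = (9.1 - 4)/(10 - 4) × (9.1 - 7)/(10 - 7) = 0.595000

P(9.1) = 8×L_0(9.1) + 13×L_1(9.1) + 3×L_2(9.1)
P(9.1) = 7.575000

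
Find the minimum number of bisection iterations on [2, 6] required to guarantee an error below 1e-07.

We need (b-a)/2^n ≤ 1e-07
(6 - 2)/2^n ≤ 1e-07
4/2^n ≤ 1e-07
2^n ≥ 40000000
n ≥ log₂(40000000) = 25.25
n ≥ 26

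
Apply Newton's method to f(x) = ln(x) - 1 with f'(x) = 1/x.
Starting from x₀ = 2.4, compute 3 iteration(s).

f(x) = ln(x) - 1
f'(x) = 1/x
x₀ = 2.4

Newton-Raphson formula: x_{n+1} = x_n - f(x_n)/f'(x_n)

Iteration 1:
  f(2.400000) = -0.124531
  f'(2.400000) = 0.416667
  x_1 = 2.400000 - (-0.124531)/0.416667 = 2.698875
Iteration 2:
  f(2.698875) = -0.007165
  f'(2.698875) = 0.370525
  x_2 = 2.698875 - (-0.007165)/0.370525 = 2.718212
Iteration 3:
  f(2.718212) = -0.000026
  f'(2.718212) = 0.367889
  x_3 = 2.718212 - (-0.000026)/0.367889 = 2.718282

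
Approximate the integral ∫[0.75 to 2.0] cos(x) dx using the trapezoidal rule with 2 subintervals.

f(x) = cos(x)
a = 0.75, b = 2.0, n = 2
h = (b - a)/n = 0.625000

Trapezoidal rule: (h/2)[f(x₀) + 2f(x₁) + 2f(x₂) + ... + f(xₙ)]

x_0 = 0.7500, f(x_0) = 0.731689, coefficient = 1
x_1 = 1.3750, f(x_1) = 0.194548, coefficient = 2
x_2 = 2.0000, f(x_2) = -0.416147, coefficient = 1

I ≈ (0.625000/2) × 0.704637 = 0.220199
Exact value: 0.227659
Error: 0.007459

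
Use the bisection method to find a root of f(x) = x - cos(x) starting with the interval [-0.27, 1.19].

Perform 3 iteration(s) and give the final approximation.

f(x) = x - cos(x)
Initial interval: [-0.27, 1.19]

Iteration 1:
  c_1 = (-0.270000 + 1.190000)/2 = 0.460000
  f(c_1) = f(0.460000) = -0.436052
  f(a) × f(c) ≥ 0, new interval: [0.460000, 1.190000]
Iteration 2:
  c_2 = (0.460000 + 1.190000)/2 = 0.825000
  f(c_2) = f(0.825000) = 0.146443
  f(a) × f(c) < 0, new interval: [0.460000, 0.825000]
Iteration 3:
  c_3 = (0.460000 + 0.825000)/2 = 0.642500
  f(c_3) = f(0.642500) = -0.158100
  f(a) × f(c) ≥ 0, new interval: [0.642500, 0.825000]

After 3 iteration(s), the approximation is c_3 = 0.642500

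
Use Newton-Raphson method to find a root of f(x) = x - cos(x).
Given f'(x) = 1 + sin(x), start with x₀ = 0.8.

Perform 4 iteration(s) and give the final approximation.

f(x) = x - cos(x)
f'(x) = 1 + sin(x)
x₀ = 0.8

Newton-Raphson formula: x_{n+1} = x_n - f(x_n)/f'(x_n)

Iteration 1:
  f(0.800000) = 0.103293
  f'(0.800000) = 1.717356
  x_1 = 0.800000 - 0.103293/1.717356 = 0.739853
Iteration 2:
  f(0.739853) = 0.001286
  f'(0.739853) = 1.674180
  x_2 = 0.739853 - 0.001286/1.674180 = 0.739085
Iteration 3:
  f(0.739085) = 0.000000
  f'(0.739085) = 1.673612
  x_3 = 0.739085 - 0.000000/1.673612 = 0.739085
Iteration 4:
  f(0.739085) = 0.000000
  f'(0.739085) = 1.673612
  x_4 = 0.739085 - 0.000000/1.673612 = 0.739085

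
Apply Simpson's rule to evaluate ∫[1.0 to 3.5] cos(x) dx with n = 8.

f(x) = cos(x)
a = 1.0, b = 3.5, n = 8
h = (b - a)/n = 0.312500

Simpson's rule: (h/3)[f(x₀) + 4f(x₁) + 2f(x₂) + ... + f(xₙ)]

x_0 = 1.0000, f(x_0) = 0.540302, coefficient = 1
x_1 = 1.3125, f(x_1) = 0.255434, coefficient = 4
x_2 = 1.6250, f(x_2) = -0.054177, coefficient = 2
x_3 = 1.9375, f(x_3) = -0.358540, coefficient = 4
x_4 = 2.2500, f(x_4) = -0.628174, coefficient = 2
x_5 = 2.5625, f(x_5) = -0.836960, coefficient = 4
x_6 = 2.8750, f(x_6) = -0.964674, coefficient = 2
x_7 = 3.1875, f(x_7) = -0.998946, coefficient = 4
x_8 = 3.5000, f(x_8) = -0.936457, coefficient = 1

I ≈ (0.312500/3) × -11.446254 = -1.192318
Exact value: -1.192254
Error: 0.000064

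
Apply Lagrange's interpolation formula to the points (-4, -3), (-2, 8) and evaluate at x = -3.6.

Lagrange interpolation formula:
P(x) = Σ yᵢ × Lᵢ(x)
where Lᵢ(x) = Π_{j≠i} (x - xⱼ)/(xᵢ - xⱼ)

L_0(-3.6) = (-3.6 - (-2))/(-4 - (-2)) = 0.800000
L_1(-3.6) = (-3.6 - (-4))/(-2 - (-4)) = 0.200000

P(-3.6) = (-3)×L_0(-3.6) + 8×L_1(-3.6)
P(-3.6) = -0.800000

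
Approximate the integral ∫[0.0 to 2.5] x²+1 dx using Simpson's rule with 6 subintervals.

f(x) = x²+1
a = 0.0, b = 2.5, n = 6
h = (b - a)/n = 0.416667

Simpson's rule: (h/3)[f(x₀) + 4f(x₁) + 2f(x₂) + ... + f(xₙ)]

x_0 = 0.0000, f(x_0) = 1.000000, coefficient = 1
x_1 = 0.4167, f(x_1) = 1.173611, coefficient = 4
x_2 = 0.8333, f(x_2) = 1.694444, coefficient = 2
x_3 = 1.2500, f(x_3) = 2.562500, coefficient = 4
x_4 = 1.6667, f(x_4) = 3.777778, coefficient = 2
x_5 = 2.0833, f(x_5) = 5.340278, coefficient = 4
x_6 = 2.5000, f(x_6) = 7.250000, coefficient = 1

I ≈ (0.416667/3) × 55.500000 = 7.708333
Exact value: 7.708333
Error: 0.000000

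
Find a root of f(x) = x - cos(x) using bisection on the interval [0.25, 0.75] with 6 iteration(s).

f(x) = x - cos(x)
Initial interval: [0.25, 0.75]

Iteration 1:
  c_1 = (0.250000 + 0.750000)/2 = 0.500000
  f(c_1) = f(0.500000) = -0.377583
  f(a) × f(c) ≥ 0, new interval: [0.500000, 0.750000]
Iteration 2:
  c_2 = (0.500000 + 0.750000)/2 = 0.625000
  f(c_2) = f(0.625000) = -0.185963
  f(a) × f(c) ≥ 0, new interval: [0.625000, 0.750000]
Iteration 3:
  c_3 = (0.625000 + 0.750000)/2 = 0.687500
  f(c_3) = f(0.687500) = -0.085335
  f(a) × f(c) ≥ 0, new interval: [0.687500, 0.750000]
Iteration 4:
  c_4 = (0.687500 + 0.750000)/2 = 0.718750
  f(c_4) = f(0.718750) = -0.033879
  f(a) × f(c) ≥ 0, new interval: [0.718750, 0.750000]
Iteration 5:
  c_5 = (0.718750 + 0.750000)/2 = 0.734375
  f(c_5) = f(0.734375) = -0.007875
  f(a) × f(c) ≥ 0, new interval: [0.734375, 0.750000]
Iteration 6:
  c_6 = (0.734375 + 0.750000)/2 = 0.742188
  f(c_6) = f(0.742188) = 0.005196
  f(a) × f(c) < 0, new interval: [0.734375, 0.742188]

After 6 iteration(s), the approximation is c_6 = 0.742188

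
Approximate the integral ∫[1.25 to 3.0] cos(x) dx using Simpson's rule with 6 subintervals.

f(x) = cos(x)
a = 1.25, b = 3.0, n = 6
h = (b - a)/n = 0.291667

Simpson's rule: (h/3)[f(x₀) + 4f(x₁) + 2f(x₂) + ... + f(xₙ)]

x_0 = 1.2500, f(x_0) = 0.315322, coefficient = 1
x_1 = 1.5417, f(x_1) = 0.029126, coefficient = 4
x_2 = 1.8333, f(x_2) = -0.259531, coefficient = 2
x_3 = 2.1250, f(x_3) = -0.526266, coefficient = 4
x_4 = 2.4167, f(x_4) = -0.748549, coefficient = 2
x_5 = 2.7083, f(x_5) = -0.907602, coefficient = 4
x_6 = 3.0000, f(x_6) = -0.989992, coefficient = 1

I ≈ (0.291667/3) × -8.309802 = -0.807897
Exact value: -0.807865
Error: 0.000033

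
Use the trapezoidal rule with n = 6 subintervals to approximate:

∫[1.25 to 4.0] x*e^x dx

f(x) = x*e^x
a = 1.25, b = 4.0, n = 6
h = (b - a)/n = 0.458333

Trapezoidal rule: (h/2)[f(x₀) + 2f(x₁) + 2f(x₂) + ... + f(xₙ)]

x_0 = 1.2500, f(x_0) = 4.362929, coefficient = 1
x_1 = 1.7083, f(x_1) = 9.429580, coefficient = 2
x_2 = 2.1667, f(x_2) = 18.913133, coefficient = 2
x_3 = 2.6250, f(x_3) = 36.237007, coefficient = 2
x_4 = 3.0833, f(x_4) = 67.312409, coefficient = 2
x_5 = 3.5417, f(x_5) = 122.273959, coefficient = 2
x_6 = 4.0000, f(x_6) = 218.392600, coefficient = 1

I ≈ (0.458333/2) × 731.087705 = 167.540932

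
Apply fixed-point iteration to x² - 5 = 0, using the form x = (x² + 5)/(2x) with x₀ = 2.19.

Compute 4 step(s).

Equation: x² - 5 = 0
Fixed-point form: x = (x² + 5)/(2x)
x₀ = 2.19

x_1 = g(2.190000) = 2.236553
x_2 = g(2.236553) = 2.236068
x_3 = g(2.236068) = 2.236068
x_4 = g(2.236068) = 2.236068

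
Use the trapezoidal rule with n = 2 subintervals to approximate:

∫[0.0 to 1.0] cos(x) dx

f(x) = cos(x)
a = 0.0, b = 1.0, n = 2
h = (b - a)/n = 0.500000

Trapezoidal rule: (h/2)[f(x₀) + 2f(x₁) + 2f(x₂) + ... + f(xₙ)]

x_0 = 0.0000, f(x_0) = 1.000000, coefficient = 1
x_1 = 0.5000, f(x_1) = 0.877583, coefficient = 2
x_2 = 1.0000, f(x_2) = 0.540302, coefficient = 1

I ≈ (0.500000/2) × 3.295467 = 0.823867
Exact value: 0.841471
Error: 0.017604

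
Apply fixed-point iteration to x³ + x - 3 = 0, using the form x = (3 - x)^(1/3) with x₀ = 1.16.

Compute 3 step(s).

Equation: x³ + x - 3 = 0
Fixed-point form: x = (3 - x)^(1/3)
x₀ = 1.16

x_1 = g(1.160000) = 1.225385
x_2 = g(1.225385) = 1.210695
x_3 = g(1.210695) = 1.214026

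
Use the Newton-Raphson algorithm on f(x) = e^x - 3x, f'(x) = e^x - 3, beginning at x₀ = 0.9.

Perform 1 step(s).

f(x) = e^x - 3x
f'(x) = e^x - 3
x₀ = 0.9

Newton-Raphson formula: x_{n+1} = x_n - f(x_n)/f'(x_n)

Iteration 1:
  f(0.900000) = -0.240397
  f'(0.900000) = -0.540397
  x_1 = 0.900000 - (-0.240397)/(-0.540397) = 0.455148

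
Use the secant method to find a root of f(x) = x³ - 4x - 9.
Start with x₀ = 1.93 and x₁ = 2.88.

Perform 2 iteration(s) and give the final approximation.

f(x) = x³ - 4x - 9
x₀ = 1.93, x₁ = 2.88

Secant formula: x_{n+1} = x_n - f(x_n)(x_n - x_{n-1})/(f(x_n) - f(x_{n-1}))

Iteration 1:
  f(1.930000) = -9.530943
  f(2.880000) = 3.367872
  x_2 = 2.880000 - 3.367872×(2.880000 - 1.930000)/(3.367872 - (-9.530943))
       = 2.631956
Iteration 2:
  f(2.880000) = 3.367872
  f(2.631956) = -1.295765
  x_3 = 2.631956 - (-1.295765)×(2.631956 - 2.880000)/(-1.295765 - 3.367872)
       = 2.700873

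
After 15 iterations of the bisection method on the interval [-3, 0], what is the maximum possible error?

Bisection error bound: |error| ≤ (b-a)/2^n
|error| ≤ (0 - (-3))/2^15 = 3/2^15
|error| ≤ 0.0000915527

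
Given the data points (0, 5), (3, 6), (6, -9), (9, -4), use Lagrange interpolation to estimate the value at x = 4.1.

Lagrange interpolation formula:
P(x) = Σ yᵢ × Lᵢ(x)
where Lᵢ(x) = Π_{j≠i} (x - xⱼ)/(xᵢ - xⱼ)

L_0(4.1) = (4.1 - 3)/(0 - 3) × (4.1 - 6)/(0 - 6) × (4.1 - 9)/(0 - 9) = -0.063216
L_1(4.1) = (4.1 - 0)/(3 - 0) × (4.1 - 6)/(3 - 6) × (4.1 - 9)/(3 - 9) = 0.706870
L_2(4.1) = (4.1 - 0)/(6 - 0) × (4.1 - 3)/(6 - 3) × (4.1 - 9)/(6 - 9) = 0.409241
L_3(4.1) = (4.1 - 0)/(9 - 0) × (4.1 - 3)/(9 - 3) × (4.1 - 6)/(9 - 6) = -0.052895

P(4.1) = 5×L_0(4.1) + 6×L_1(4.1) + (-9)×L_2(4.1) + (-4)×L_3(4.1)
P(4.1) = 0.453556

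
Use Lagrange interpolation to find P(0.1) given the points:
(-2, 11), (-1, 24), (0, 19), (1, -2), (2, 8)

Lagrange interpolation formula:
P(x) = Σ yᵢ × Lᵢ(x)
where Lᵢ(x) = Π_{j≠i} (x - xⱼ)/(xᵢ - xⱼ)

L_0(0.1) = (0.1 - (-1))/(-2 - (-1)) × (0.1 - 0)/(-2 - 0) × (0.1 - 1)/(-2 - 1) × (0.1 - 2)/(-2 - 2) = 0.007838
L_1(0.1) = (0.1 - (-2))/(-1 - (-2)) × (0.1 - 0)/(-1 - 0) × (0.1 - 1)/(-1 - 1) × (0.1 - 2)/(-1 - 2) = -0.059850
L_2(0.1) = (0.1 - (-2))/(0 - (-2)) × (0.1 - (-1))/(0 - (-1)) × (0.1 - 1)/(0 - 1) × (0.1 - 2)/(0 - 2) = 0.987525
L_3(0.1) = (0.1 - (-2))/(1 - (-2)) × (0.1 - (-1))/(1 - (-1)) × (0.1 - 0)/(1 - 0) × (0.1 - 2)/(1 - 2) = 0.073150
L_4(0.1) = (0.1 - (-2))/(2 - (-2)) × (0.1 - (-1))/(2 - (-1)) × (0.1 - 0)/(2 - 0) × (0.1 - 1)/(2 - 1) = -0.008663

P(0.1) = 11×L_0(0.1) + 24×L_1(0.1) + 19×L_2(0.1) + (-2)×L_3(0.1) + 8×L_4(0.1)
P(0.1) = 17.197188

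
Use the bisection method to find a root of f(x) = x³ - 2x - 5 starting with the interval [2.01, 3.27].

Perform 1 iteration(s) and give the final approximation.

f(x) = x³ - 2x - 5
Initial interval: [2.01, 3.27]

Iteration 1:
  c_1 = (2.010000 + 3.270000)/2 = 2.640000
  f(c_1) = f(2.640000) = 8.119744
  f(a) × f(c) < 0, new interval: [2.010000, 2.640000]

After 1 iteration(s), the approximation is c_1 = 2.640000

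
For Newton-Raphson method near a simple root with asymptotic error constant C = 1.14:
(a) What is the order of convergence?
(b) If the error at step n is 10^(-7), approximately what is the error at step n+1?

(a) Newton-Raphson has quadratic (order 2) convergence near simple roots.
    This means |e_{n+1}| ≈ C|e_n|².

(b) With |e_n| = 10^(-7) and C = 1.14:
    |e_{n+1}| ≈ 1.14 × (10^(-7))² = 1.14 × 10^(-14)

(a) 2 (quadratic); (b) |e_{n+1}| ≈ 1.140e-14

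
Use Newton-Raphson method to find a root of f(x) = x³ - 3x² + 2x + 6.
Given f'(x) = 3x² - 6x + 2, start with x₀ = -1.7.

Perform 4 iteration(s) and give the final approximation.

f(x) = x³ - 3x² + 2x + 6
f'(x) = 3x² - 6x + 2
x₀ = -1.7

Newton-Raphson formula: x_{n+1} = x_n - f(x_n)/f'(x_n)

Iteration 1:
  f(-1.700000) = -10.983000
  f'(-1.700000) = 20.870000
  x_1 = -1.700000 - (-10.983000)/20.870000 = -1.173742
Iteration 2:
  f(-1.173742) = -2.097527
  f'(-1.173742) = 13.175466
  x_2 = -1.173742 - (-2.097527)/13.175466 = -1.014543
Iteration 3:
  f(-1.014543) = -0.161242
  f'(-1.014543) = 11.175147
  x_3 = -1.014543 - (-0.161242)/11.175147 = -1.000114
Iteration 4:
  f(-1.000114) = -0.001255
  f'(-1.000114) = 11.001369
  x_4 = -1.000114 - (-0.001255)/11.001369 = -1.000000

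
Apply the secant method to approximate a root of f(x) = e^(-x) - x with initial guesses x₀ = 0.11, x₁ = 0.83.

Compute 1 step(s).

f(x) = e^(-x) - x
x₀ = 0.11, x₁ = 0.83

Secant formula: x_{n+1} = x_n - f(x_n)(x_n - x_{n-1})/(f(x_n) - f(x_{n-1}))

Iteration 1:
  f(0.110000) = 0.785834
  f(0.830000) = -0.393951
  x_2 = 0.830000 - (-0.393951)×(0.830000 - 0.110000)/(-0.393951 - 0.785834)
       = 0.589579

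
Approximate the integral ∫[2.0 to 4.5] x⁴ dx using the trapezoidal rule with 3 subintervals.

f(x) = x⁴
a = 2.0, b = 4.5, n = 3
h = (b - a)/n = 0.833333

Trapezoidal rule: (h/2)[f(x₀) + 2f(x₁) + 2f(x₂) + ... + f(xₙ)]

x_0 = 2.0000, f(x_0) = 16.000000, coefficient = 1
x_1 = 2.8333, f(x_1) = 64.445216, coefficient = 2
x_2 = 3.6667, f(x_2) = 180.753086, coefficient = 2
x_3 = 4.5000, f(x_3) = 410.062500, coefficient = 1

I ≈ (0.833333/2) × 916.459105 = 381.857960
Exact value: 362.656250
Error: 19.201710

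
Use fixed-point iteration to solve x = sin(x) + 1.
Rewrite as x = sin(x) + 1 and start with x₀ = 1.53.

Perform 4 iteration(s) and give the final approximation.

Equation: x = sin(x) + 1
Fixed-point form: x = sin(x) + 1
x₀ = 1.53

x_1 = g(1.530000) = 1.999168
x_2 = g(1.999168) = 1.909643
x_3 = g(1.909643) = 1.943139
x_4 = g(1.943139) = 1.931478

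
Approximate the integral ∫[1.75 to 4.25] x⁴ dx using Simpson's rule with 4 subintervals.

f(x) = x⁴
a = 1.75, b = 4.25, n = 4
h = (b - a)/n = 0.625000

Simpson's rule: (h/3)[f(x₀) + 4f(x₁) + 2f(x₂) + ... + f(xₙ)]

x_0 = 1.7500, f(x_0) = 9.378906, coefficient = 1
x_1 = 2.3750, f(x_1) = 31.816650, coefficient = 4
x_2 = 3.0000, f(x_2) = 81.000000, coefficient = 2
x_3 = 3.6250, f(x_3) = 172.676025, coefficient = 4
x_4 = 4.2500, f(x_4) = 326.253906, coefficient = 1

I ≈ (0.625000/3) × 1315.603516 = 274.084066
Exact value: 274.033203
Error: 0.050863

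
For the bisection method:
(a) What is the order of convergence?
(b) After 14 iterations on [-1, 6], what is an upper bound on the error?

(a) Bisection has linear (order 1) convergence; the error is halved each step.

(b) Error bound = (b-a)/2^n = (6 - (-1))/2^{14}
    = 7/2^{14}

(a) 1 (linear); (b) error ≤ 4.27e-04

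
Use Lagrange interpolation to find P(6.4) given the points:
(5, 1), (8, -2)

Lagrange interpolation formula:
P(x) = Σ yᵢ × Lᵢ(x)
where Lᵢ(x) = Π_{j≠i} (x - xⱼ)/(xᵢ - xⱼ)

L_0(6.4) = (6.4 - 8)/(5 - 8) = 0.533333
L_1(6.4) = (6.4 - 5)/(8 - 5) = 0.466667

P(6.4) = 1×L_0(6.4) + (-2)×L_1(6.4)
P(6.4) = -0.400000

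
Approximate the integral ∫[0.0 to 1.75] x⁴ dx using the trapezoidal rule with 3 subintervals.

f(x) = x⁴
a = 0.0, b = 1.75, n = 3
h = (b - a)/n = 0.583333

Trapezoidal rule: (h/2)[f(x₀) + 2f(x₁) + 2f(x₂) + ... + f(xₙ)]

x_0 = 0.0000, f(x_0) = 0.000000, coefficient = 1
x_1 = 0.5833, f(x_1) = 0.115789, coefficient = 2
x_2 = 1.1667, f(x_2) = 1.852623, coefficient = 2
x_3 = 1.7500, f(x_3) = 9.378906, coefficient = 1

I ≈ (0.583333/2) × 13.315731 = 3.883755
Exact value: 3.282617
Error: 0.601138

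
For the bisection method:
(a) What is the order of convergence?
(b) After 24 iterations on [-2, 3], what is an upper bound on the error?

(a) Bisection has linear (order 1) convergence; the error is halved each step.

(b) Error bound = (b-a)/2^n = (3 - (-2))/2^{24}
    = 5/2^{24}

(a) 1 (linear); (b) error ≤ 2.98e-07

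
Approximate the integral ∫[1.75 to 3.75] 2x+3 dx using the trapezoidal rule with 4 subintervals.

f(x) = 2x+3
a = 1.75, b = 3.75, n = 4
h = (b - a)/n = 0.500000

Trapezoidal rule: (h/2)[f(x₀) + 2f(x₁) + 2f(x₂) + ... + f(xₙ)]

x_0 = 1.7500, f(x_0) = 6.500000, coefficient = 1
x_1 = 2.2500, f(x_1) = 7.500000, coefficient = 2
x_2 = 2.7500, f(x_2) = 8.500000, coefficient = 2
x_3 = 3.2500, f(x_3) = 9.500000, coefficient = 2
x_4 = 3.7500, f(x_4) = 10.500000, coefficient = 1

I ≈ (0.500000/2) × 68.000000 = 17.000000
Exact value: 17.000000
Error: 0.000000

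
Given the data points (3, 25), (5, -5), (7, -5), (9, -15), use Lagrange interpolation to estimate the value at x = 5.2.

Lagrange interpolation formula:
P(x) = Σ yᵢ × Lᵢ(x)
where Lᵢ(x) = Π_{j≠i} (x - xⱼ)/(xᵢ - xⱼ)

L_0(5.2) = (5.2 - 5)/(3 - 5) × (5.2 - 7)/(3 - 7) × (5.2 - 9)/(3 - 9) = -0.028500
L_1(5.2) = (5.2 - 3)/(5 - 3) × (5.2 - 7)/(5 - 7) × (5.2 - 9)/(5 - 9) = 0.940500
L_2(5.2) = (5.2 - 3)/(7 - 3) × (5.2 - 5)/(7 - 5) × (5.2 - 9)/(7 - 9) = 0.104500
L_3(5.2) = (5.2 - 3)/(9 - 3) × (5.2 - 5)/(9 - 5) × (5.2 - 7)/(9 - 7) = -0.016500

P(5.2) = 25×L_0(5.2) + (-5)×L_1(5.2) + (-5)×L_2(5.2) + (-15)×L_3(5.2)
P(5.2) = -5.690000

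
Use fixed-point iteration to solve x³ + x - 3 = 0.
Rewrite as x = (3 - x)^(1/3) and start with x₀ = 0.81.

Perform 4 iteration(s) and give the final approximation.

Equation: x³ + x - 3 = 0
Fixed-point form: x = (3 - x)^(1/3)
x₀ = 0.81

x_1 = g(0.810000) = 1.298618
x_2 = g(1.298618) = 1.193807
x_3 = g(1.193807) = 1.217834
x_4 = g(1.217834) = 1.212410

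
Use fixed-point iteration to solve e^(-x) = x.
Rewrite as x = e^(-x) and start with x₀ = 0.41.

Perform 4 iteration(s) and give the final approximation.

Equation: e^(-x) = x
Fixed-point form: x = e^(-x)
x₀ = 0.41

x_1 = g(0.410000) = 0.663650
x_2 = g(0.663650) = 0.514968
x_3 = g(0.514968) = 0.597520
x_4 = g(0.597520) = 0.550175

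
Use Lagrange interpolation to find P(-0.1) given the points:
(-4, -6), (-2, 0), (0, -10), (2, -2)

Lagrange interpolation formula:
P(x) = Σ yᵢ × Lᵢ(x)
where Lᵢ(x) = Π_{j≠i} (x - xⱼ)/(xᵢ - xⱼ)

L_0(-0.1) = (-0.1 - (-2))/(-4 - (-2)) × (-0.1 - 0)/(-4 - 0) × (-0.1 - 2)/(-4 - 2) = -0.008313
L_1(-0.1) = (-0.1 - (-4))/(-2 - (-4)) × (-0.1 - 0)/(-2 - 0) × (-0.1 - 2)/(-2 - 2) = 0.051188
L_2(-0.1) = (-0.1 - (-4))/(0 - (-4)) × (-0.1 - (-2))/(0 - (-2)) × (-0.1 - 2)/(0 - 2) = 0.972562
L_3(-0.1) = (-0.1 - (-4))/(2 - (-4)) × (-0.1 - (-2))/(2 - (-2)) × (-0.1 - 0)/(2 - 0) = -0.015437

P(-0.1) = (-6)×L_0(-0.1) + 0×L_1(-0.1) + (-10)×L_2(-0.1) + (-2)×L_3(-0.1)
P(-0.1) = -9.644875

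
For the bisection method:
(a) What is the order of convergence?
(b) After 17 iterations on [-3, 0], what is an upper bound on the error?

(a) Bisection has linear (order 1) convergence; the error is halved each step.

(b) Error bound = (b-a)/2^n = (0 - (-3))/2^{17}
    = 3/2^{17}

(a) 1 (linear); (b) error ≤ 2.29e-05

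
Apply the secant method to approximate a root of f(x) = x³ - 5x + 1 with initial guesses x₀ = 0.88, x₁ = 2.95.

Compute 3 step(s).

f(x) = x³ - 5x + 1
x₀ = 0.88, x₁ = 2.95

Secant formula: x_{n+1} = x_n - f(x_n)(x_n - x_{n-1})/(f(x_n) - f(x_{n-1}))

Iteration 1:
  f(0.880000) = -2.718528
  f(2.950000) = 11.922375
  x_2 = 2.950000 - 11.922375×(2.950000 - 0.880000)/(11.922375 - (-2.718528))
       = 1.264358
Iteration 2:
  f(2.950000) = 11.922375
  f(1.264358) = -3.300586
  x_3 = 1.264358 - (-3.300586)×(1.264358 - 2.950000)/(-3.300586 - 11.922375)
       = 1.629833
Iteration 3:
  f(1.264358) = -3.300586
  f(1.629833) = -2.819749
  x_4 = 1.629833 - (-2.819749)×(1.629833 - 1.264358)/(-2.819749 - (-3.300586))
       = 3.773069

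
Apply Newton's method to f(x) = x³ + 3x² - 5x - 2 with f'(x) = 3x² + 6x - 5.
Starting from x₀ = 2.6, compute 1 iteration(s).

f(x) = x³ + 3x² - 5x - 2
f'(x) = 3x² + 6x - 5
x₀ = 2.6

Newton-Raphson formula: x_{n+1} = x_n - f(x_n)/f'(x_n)

Iteration 1:
  f(2.600000) = 22.856000
  f'(2.600000) = 30.880000
  x_1 = 2.600000 - 22.856000/30.880000 = 1.859845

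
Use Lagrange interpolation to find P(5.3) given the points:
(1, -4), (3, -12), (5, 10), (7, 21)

Lagrange interpolation formula:
P(x) = Σ yᵢ × Lᵢ(x)
where Lᵢ(x) = Π_{j≠i} (x - xⱼ)/(xᵢ - xⱼ)

L_0(5.3) = (5.3 - 3)/(1 - 3) × (5.3 - 5)/(1 - 5) × (5.3 - 7)/(1 - 7) = 0.024437
L_1(5.3) = (5.3 - 1)/(3 - 1) × (5.3 - 5)/(3 - 5) × (5.3 - 7)/(3 - 7) = -0.137062
L_2(5.3) = (5.3 - 1)/(5 - 1) × (5.3 - 3)/(5 - 3) × (5.3 - 7)/(5 - 7) = 1.050812
L_3(5.3) = (5.3 - 1)/(7 - 1) × (5.3 - 3)/(7 - 3) × (5.3 - 5)/(7 - 5) = 0.061812

P(5.3) = (-4)×L_0(5.3) + (-12)×L_1(5.3) + 10×L_2(5.3) + 21×L_3(5.3)
P(5.3) = 13.353187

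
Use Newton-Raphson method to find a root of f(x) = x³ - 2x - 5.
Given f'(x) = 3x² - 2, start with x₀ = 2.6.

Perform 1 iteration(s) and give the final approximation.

f(x) = x³ - 2x - 5
f'(x) = 3x² - 2
x₀ = 2.6

Newton-Raphson formula: x_{n+1} = x_n - f(x_n)/f'(x_n)

Iteration 1:
  f(2.600000) = 7.376000
  f'(2.600000) = 18.280000
  x_1 = 2.600000 - 7.376000/18.280000 = 2.196499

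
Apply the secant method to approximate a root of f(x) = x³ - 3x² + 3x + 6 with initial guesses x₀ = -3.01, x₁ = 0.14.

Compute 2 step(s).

f(x) = x³ - 3x² + 3x + 6
x₀ = -3.01, x₁ = 0.14

Secant formula: x_{n+1} = x_n - f(x_n)(x_n - x_{n-1})/(f(x_n) - f(x_{n-1}))

Iteration 1:
  f(-3.010000) = -57.481201
  f(0.140000) = 6.363944
  x_2 = 0.140000 - 6.363944×(0.140000 - (-3.010000))/(6.363944 - (-57.481201))
       = -0.173985
Iteration 2:
  f(0.140000) = 6.363944
  f(-0.173985) = 5.381966
  x_3 = -0.173985 - 5.381966×(-0.173985 - 0.140000)/(5.381966 - 6.363944)
       = -1.894855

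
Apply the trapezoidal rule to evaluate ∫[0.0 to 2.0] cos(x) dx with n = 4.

f(x) = cos(x)
a = 0.0, b = 2.0, n = 4
h = (b - a)/n = 0.500000

Trapezoidal rule: (h/2)[f(x₀) + 2f(x₁) + 2f(x₂) + ... + f(xₙ)]

x_0 = 0.0000, f(x_0) = 1.000000, coefficient = 1
x_1 = 0.5000, f(x_1) = 0.877583, coefficient = 2
x_2 = 1.0000, f(x_2) = 0.540302, coefficient = 2
x_3 = 1.5000, f(x_3) = 0.070737, coefficient = 2
x_4 = 2.0000, f(x_4) = -0.416147, coefficient = 1

I ≈ (0.500000/2) × 3.561097 = 0.890274
Exact value: 0.909297
Error: 0.019023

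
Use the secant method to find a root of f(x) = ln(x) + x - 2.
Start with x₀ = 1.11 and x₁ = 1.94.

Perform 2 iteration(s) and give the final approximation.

f(x) = ln(x) + x - 2
x₀ = 1.11, x₁ = 1.94

Secant formula: x_{n+1} = x_n - f(x_n)(x_n - x_{n-1})/(f(x_n) - f(x_{n-1}))

Iteration 1:
  f(1.110000) = -0.785640
  f(1.940000) = 0.602688
  x_2 = 1.940000 - 0.602688×(1.940000 - 1.110000)/(0.602688 - (-0.785640))
       = 1.579688
Iteration 2:
  f(1.940000) = 0.602688
  f(1.579688) = 0.036916
  x_3 = 1.579688 - 0.036916×(1.579688 - 1.940000)/(0.036916 - 0.602688)
       = 1.556178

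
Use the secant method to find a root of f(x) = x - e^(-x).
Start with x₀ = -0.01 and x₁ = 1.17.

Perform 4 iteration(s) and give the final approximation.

f(x) = x - e^(-x)
x₀ = -0.01, x₁ = 1.17

Secant formula: x_{n+1} = x_n - f(x_n)(x_n - x_{n-1})/(f(x_n) - f(x_{n-1}))

Iteration 1:
  f(-0.010000) = -1.020050
  f(1.170000) = 0.859633
  x_2 = 1.170000 - 0.859633×(1.170000 - (-0.010000))/(0.859633 - (-1.020050))
       = 0.630352
Iteration 2:
  f(1.170000) = 0.859633
  f(0.630352) = 0.097948
  x_3 = 0.630352 - 0.097948×(0.630352 - 1.170000)/(0.097948 - 0.859633)
       = 0.560957
Iteration 3:
  f(0.630352) = 0.097948
  f(0.560957) = -0.009706
  x_4 = 0.560957 - (-0.009706)×(0.560957 - 0.630352)/(-0.009706 - 0.097948)
       = 0.567213
Iteration 4:
  f(0.560957) = -0.009706
  f(0.567213) = 0.000110
  x_5 = 0.567213 - 0.000110×(0.567213 - 0.560957)/(0.000110 - (-0.009706))
       = 0.567143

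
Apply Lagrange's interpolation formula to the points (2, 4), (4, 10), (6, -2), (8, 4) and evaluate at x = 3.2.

Lagrange interpolation formula:
P(x) = Σ yᵢ × Lᵢ(x)
where Lᵢ(x) = Π_{j≠i} (x - xⱼ)/(xᵢ - xⱼ)

L_0(3.2) = (3.2 - 4)/(2 - 4) × (3.2 - 6)/(2 - 6) × (3.2 - 8)/(2 - 8) = 0.224000
L_1(3.2) = (3.2 - 2)/(4 - 2) × (3.2 - 6)/(4 - 6) × (3.2 - 8)/(4 - 8) = 1.008000
L_2(3.2) = (3.2 - 2)/(6 - 2) × (3.2 - 4)/(6 - 4) × (3.2 - 8)/(6 - 8) = -0.288000
L_3(3.2) = (3.2 - 2)/(8 - 2) × (3.2 - 4)/(8 - 4) × (3.2 - 6)/(8 - 6) = 0.056000

P(3.2) = 4×L_0(3.2) + 10×L_1(3.2) + (-2)×L_2(3.2) + 4×L_3(3.2)
P(3.2) = 11.776000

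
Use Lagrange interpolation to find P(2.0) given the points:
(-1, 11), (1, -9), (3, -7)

Lagrange interpolation formula:
P(x) = Σ yᵢ × Lᵢ(x)
where Lᵢ(x) = Π_{j≠i} (x - xⱼ)/(xᵢ - xⱼ)

L_0(2.0) = (2.0 - 1)/(-1 - 1) × (2.0 - 3)/(-1 - 3) = -0.125000
L_1(2.0) = (2.0 - (-1))/(1 - (-1)) × (2.0 - 3)/(1 - 3) = 0.750000
L_2(2.0) = (2.0 - (-1))/(3 - (-1)) × (2.0 - 1)/(3 - 1) = 0.375000

P(2.0) = 11×L_0(2.0) + (-9)×L_1(2.0) + (-7)×L_2(2.0)
P(2.0) = -10.750000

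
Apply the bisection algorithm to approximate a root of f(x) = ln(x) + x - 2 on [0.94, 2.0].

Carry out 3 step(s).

f(x) = ln(x) + x - 2
Initial interval: [0.94, 2.0]

Iteration 1:
  c_1 = (0.940000 + 2.000000)/2 = 1.470000
  f(c_1) = f(1.470000) = -0.144738
  f(a) × f(c) ≥ 0, new interval: [1.470000, 2.000000]
Iteration 2:
  c_2 = (1.470000 + 2.000000)/2 = 1.735000
  f(c_2) = f(1.735000) = 0.286007
  f(a) × f(c) < 0, new interval: [1.470000, 1.735000]
Iteration 3:
  c_3 = (1.470000 + 1.735000)/2 = 1.602500
  f(c_3) = f(1.602500) = 0.074065
  f(a) × f(c) < 0, new interval: [1.470000, 1.602500]

After 3 iteration(s), the approximation is c_3 = 1.602500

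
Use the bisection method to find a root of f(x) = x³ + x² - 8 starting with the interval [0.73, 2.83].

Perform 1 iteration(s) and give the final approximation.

f(x) = x³ + x² - 8
Initial interval: [0.73, 2.83]

Iteration 1:
  c_1 = (0.730000 + 2.830000)/2 = 1.780000
  f(c_1) = f(1.780000) = 0.808152
  f(a) × f(c) < 0, new interval: [0.730000, 1.780000]

After 1 iteration(s), the approximation is c_1 = 1.780000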